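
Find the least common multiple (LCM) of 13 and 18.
234

First find GCD(13, 18) using the Euclidean algorithm:
13 = 0 × 18 + 13
18 = 1 × 13 + 5
13 = 2 × 5 + 3
5 = 1 × 3 + 2
3 = 1 × 2 + 1
2 = 2 × 1 + 0
GCD(13, 18) = 1

LCM formula: LCM(a, b) = (a × b) / GCD(a, b)
LCM(13, 18) = (13 × 18) / 1
LCM(13, 18) = 234 / 1
LCM(13, 18) = 234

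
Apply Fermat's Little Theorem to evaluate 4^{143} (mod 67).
37

By Fermat's Little Theorem, a^(p-1) ≡ 1 (mod p) for prime p and gcd(a, p) = 1
Here p = 67, so 4^66 ≡ 1 (mod 67)
We can reduce the exponent: 143 mod 66 = 11
So 4^143 ≡ 4^11 (mod 67)
Computing: 4^11 mod 67 = 37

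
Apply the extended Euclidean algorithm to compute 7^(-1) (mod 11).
Extended GCD: 7(-3) + 11(2) = 1. So 7^(-1) ≡ 8 ≡ 8 (mod 11). Verify: 7 × 8 = 56 ≡ 1 (mod 11)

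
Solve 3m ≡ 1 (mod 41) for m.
3^(-1) ≡ 14 (mod 41). Verification: 3 × 14 = 42 ≡ 1 (mod 41)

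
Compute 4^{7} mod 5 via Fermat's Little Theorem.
4

By Fermat's Little Theorem, a^(p-1) ≡ 1 (mod p) for prime p and gcd(a, p) = 1
Here p = 5, so 4^4 ≡ 1 (mod 5)
We can reduce the exponent: 7 mod 4 = 3
So 4^7 ≡ 4^3 (mod 5)
Computing: 4^3 mod 5 = 4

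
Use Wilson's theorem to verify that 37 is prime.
(36)! mod 37 = 36. Since this equals -1 (mod 37), Wilson confirms 37 is prime.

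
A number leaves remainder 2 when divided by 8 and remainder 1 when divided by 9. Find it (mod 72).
M = 8 × 9 = 72. M₁ = 9, y₁ ≡ 1 (mod 8). M₂ = 8, y₂ ≡ 8 (mod 9). r = 2×9×1 + 1×8×8 ≡ 10 (mod 72)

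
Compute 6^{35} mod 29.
28

Using successive squaring:
Binary expansion of 35: 100011
Powers of 6 mod 29 (each is the square of the previous):
  6^1 ≡ 6 (mod 29)
  6^2 ≡ 6² = 36 ≡ 7 (mod 29)
  6^4 ≡ 7² = 49 ≡ 20 (mod 29)
  6^8 ≡ 20² = 400 ≡ 23 (mod 29)
  6^16 ≡ 23² = 529 ≡ 7 (mod 29)
  6^32 ≡ 7² = 49 ≡ 20 (mod 29)
35 = 32 + 2 + 1, so 6^35 = 6^32 × 6^2 × 6^1 ≡ 20 × 7 × 6 (mod 29)
Multiplying step by step:
  20 × 7 = 140 ≡ 24 (mod 29)
  24 × 6 = 144 ≡ 28 (mod 29)
Result: 6^35 ≡ 28 (mod 29)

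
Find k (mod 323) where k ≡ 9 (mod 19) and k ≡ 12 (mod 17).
M = 19 × 17 = 323. M₁ = 17, y₁ ≡ 9 (mod 19). M₂ = 19, y₂ ≡ 9 (mod 17). k = 9×17×9 + 12×19×9 ≡ 199 (mod 323)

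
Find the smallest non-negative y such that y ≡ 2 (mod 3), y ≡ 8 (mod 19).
8

Using the Chinese Remainder Theorem:
M = product of moduli = 57
For equation 1: M_1 = 19, 19 ≡ 1 (mod 3), inverse of 19 mod 3 is 1 (check: 1 × 1 = 1 ≡ 1 (mod 3))
For equation 2: M_2 = 3, 3 ≡ 3 (mod 19), inverse of 3 mod 19 is 13 (check: 3 × 13 = 39 ≡ 1 (mod 19))
Combine: y ≡ Σ r_i×M_i×(M_i⁻¹ mod m_i) = 2×19×1 + 8×3×13 = 38 + 312 = 350
350 mod 57 = 8
y ≡ 8 (mod 57)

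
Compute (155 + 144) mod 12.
11

(155 + 144) = 299
299 mod 12 = 11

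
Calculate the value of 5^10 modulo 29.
10 = 8 + 2 (binary 1010). Repeated squaring mod 29: 5^1 ≡ 5; 5^2 ≡ 5² = 25 ≡ 25; 5^4 ≡ 25² = 625 ≡ 16; 5^8 ≡ 16² = 256 ≡ 24. Multiply: 5^10 = 5^8 × 5^2 ≡ 24 × 25 (mod 29): 24 × 25 = 600 ≡ 20. So 5^10 ≡ 20 (mod 29).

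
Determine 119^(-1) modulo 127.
119^(-1) ≡ 111 (mod 127). Verification: 119 × 111 = 13209 ≡ 1 (mod 127)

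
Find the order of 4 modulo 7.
Powers of 4 mod 7: 4^1≡4, 4^2≡2, 4^3≡1. Order = 3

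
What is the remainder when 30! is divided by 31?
By Wilson's theorem, (30)! ≡ -1 ≡ 30 (mod 31)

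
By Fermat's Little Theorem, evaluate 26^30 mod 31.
By Fermat's Little Theorem, 26^{30} ≡ 1 (mod 31) since 31 is prime and gcd(26, 31) = 1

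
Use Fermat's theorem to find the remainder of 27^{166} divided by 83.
65

By Fermat's Little Theorem, a^(p-1) ≡ 1 (mod p) for prime p and gcd(a, p) = 1
Here p = 83, so 27^82 ≡ 1 (mod 83)
We can reduce the exponent: 166 mod 82 = 2
So 27^166 ≡ 27^2 (mod 83)
Computing: 27^2 mod 83 = 65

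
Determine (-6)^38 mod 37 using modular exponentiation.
Using Fermat: (-6)^{36} ≡ 1 (mod 37). 38 ≡ 2 (mod 36). So (-6)^{38} ≡ (-6)^{2} ≡ 36 (mod 37)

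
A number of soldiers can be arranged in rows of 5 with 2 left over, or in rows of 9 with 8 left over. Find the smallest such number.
M = 5 × 9 = 45. M₁ = 9, y₁ ≡ 4 (mod 5). M₂ = 5, y₂ ≡ 2 (mod 9). t = 2×9×4 + 8×5×2 ≡ 17 (mod 45). The smallest positive such number is 17.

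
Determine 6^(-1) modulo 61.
6^(-1) ≡ 51 (mod 61). Verification: 6 × 51 = 306 ≡ 1 (mod 61)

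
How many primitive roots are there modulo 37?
12

The number of primitive roots modulo p is φ(p-1) = φ(36)
φ(36) = 12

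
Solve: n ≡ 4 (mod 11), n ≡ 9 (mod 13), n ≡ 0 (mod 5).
M = 11 × 13 × 5 = 715. M₁ = 65, y₁ ≡ 10 (mod 11). M₂ = 55, y₂ ≡ 9 (mod 13). M₃ = 143, y₃ ≡ 2 (mod 5). n = 4×65×10 + 9×55×9 + 0×143×2 ≡ 620 (mod 715)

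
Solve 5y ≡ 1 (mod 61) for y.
5^(-1) ≡ 49 (mod 61). Verification: 5 × 49 = 245 ≡ 1 (mod 61)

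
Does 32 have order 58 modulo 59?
p - 1 = 58 has prime divisors 2, 29. Check 32^(58/q) mod 59 for each: 32^(58/2) = 32^29 ≡ 58, 32^(58/29) = 32^2 ≡ 21 (mod 59). None of these is 1, so 32 has order 58 = φ(59), so it is a primitive root mod 59.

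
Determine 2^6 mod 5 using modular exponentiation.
6 = 4 + 2 (binary 110). Repeated squaring mod 5: 2^1 ≡ 2; 2^2 ≡ 2² = 4 ≡ 4; 2^4 ≡ 4² = 16 ≡ 1. Multiply: 2^6 = 2^4 × 2^2 ≡ 1 × 4 (mod 5): 1 × 4 = 4 ≡ 4. So 2^6 ≡ 4 (mod 5).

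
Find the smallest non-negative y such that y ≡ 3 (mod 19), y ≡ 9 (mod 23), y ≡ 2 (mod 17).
5000

Using the Chinese Remainder Theorem:
M = product of moduli = 7429
For equation 1: M_1 = 391, 391 ≡ 11 (mod 19), inverse of 391 mod 19 is 7 (check: 11 × 7 = 77 ≡ 1 (mod 19))
For equation 2: M_2 = 323, 323 ≡ 1 (mod 23), inverse of 323 mod 23 is 1 (check: 1 × 1 = 1 ≡ 1 (mod 23))
For equation 3: M_3 = 437, 437 ≡ 12 (mod 17), inverse of 437 mod 17 is 10 (check: 12 × 10 = 120 ≡ 1 (mod 17))
Combine: y ≡ Σ r_i×M_i×(M_i⁻¹ mod m_i) = 3×391×7 + 9×323×1 + 2×437×10 = 8211 + 2907 + 8740 = 19858
19858 mod 7429 = 5000
y ≡ 5000 (mod 7429)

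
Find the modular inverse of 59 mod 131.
59^(-1) ≡ 20 (mod 131). Verification: 59 × 20 = 1180 ≡ 1 (mod 131)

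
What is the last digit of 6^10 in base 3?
6 ≡ 0 (mod 3). 10 = 8 + 2 (binary 1010). Repeated squaring mod 3: 0^1 ≡ 0; 0^2 ≡ 0² = 0 ≡ 0; 0^4 ≡ 0² = 0 ≡ 0; 0^8 ≡ 0² = 0 ≡ 0. Multiply: 6^10 ≡ 0^8 × 0^2 ≡ 0 × 0 (mod 3): 0 × 0 = 0 ≡ 0. So 6^10 ≡ 0 (mod 3).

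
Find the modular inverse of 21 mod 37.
21^(-1) ≡ 30 (mod 37). Verification: 21 × 30 = 630 ≡ 1 (mod 37)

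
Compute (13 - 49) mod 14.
6

(13 - 49) = -36
-36 mod 14 = 6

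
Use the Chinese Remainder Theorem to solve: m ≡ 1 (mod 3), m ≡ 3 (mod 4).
M = 3 × 4 = 12. M₁ = 4, y₁ ≡ 1 (mod 3). M₂ = 3, y₂ ≡ 3 (mod 4). m = 1×4×1 + 3×3×3 ≡ 7 (mod 12)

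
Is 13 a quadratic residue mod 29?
By Euler's criterion: 13^{14} ≡ 1 (mod 29). Since this equals 1, 13 is a QR.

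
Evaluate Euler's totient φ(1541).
1452

Prime factorization: 1541 = 23 × 67
Using the formula φ(n) = n × Π(1 - 1/p) for each prime factor p:
φ(1541) = 1541 × (1 - 1/23) × (1 - 1/67)
φ(1541) = 1452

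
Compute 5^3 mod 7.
3 = 2 + 1 (binary 11). Repeated squaring mod 7: 5^1 ≡ 5; 5^2 ≡ 5² = 25 ≡ 4. Multiply: 5^3 = 5^2 × 5^1 ≡ 4 × 5 (mod 7): 4 × 5 = 20 ≡ 6. So 5^3 ≡ 6 (mod 7).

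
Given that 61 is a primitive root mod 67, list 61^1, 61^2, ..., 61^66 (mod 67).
g^1, g^2, ..., g^{66} mod 67: {61, 36, 52, 23, 63, 24, 57, 60, 42, 16, 38, 40, 28, 33, 3, 49, 41, 22, 2, 55, 5, 37, 46, 59, 48, 47, 53, 17, 32, 9, 13, 56, 66, 6, 31, 15, 44, 4, 43, 10, 7, 25, 51, 29, 27, 39, 34, 64, 18, 26, 45, 65, 12, 62, 30, 21, 8, 19, 20, 14, 50, 35, 58, 54, 11, 1}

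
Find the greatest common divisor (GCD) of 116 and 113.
1

Using the Euclidean algorithm:
116 = 1 × 113 + 3
113 = 37 × 3 + 2
3 = 1 × 2 + 1
2 = 2 × 1 + 0

GCD(116, 113) = 1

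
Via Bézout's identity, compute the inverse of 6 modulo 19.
Extended GCD: 6(-3) + 19(1) = 1. So 6^(-1) ≡ 16 ≡ 16 (mod 19). Verify: 6 × 16 = 96 ≡ 1 (mod 19)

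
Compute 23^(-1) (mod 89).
31

Using Extended Euclidean Algorithm:
gcd(23, 89) = 1
Bezout coefficients: 23 × 31 + 89 × -8 = 1
So 23 × 31 ≡ 1 (mod 89)
The inverse is 31 mod 89 = 31
Verification: 23 × 31 = 713 = 8 × 89 + 1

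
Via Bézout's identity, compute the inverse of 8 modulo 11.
Extended GCD: 8(-4) + 11(3) = 1. So 8^(-1) ≡ 7 ≡ 7 (mod 11). Verify: 8 × 7 = 56 ≡ 1 (mod 11)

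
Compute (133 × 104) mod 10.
2

(133 × 104) = 13832
13832 mod 10 = 2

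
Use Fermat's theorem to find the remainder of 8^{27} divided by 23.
16

By Fermat's Little Theorem, a^(p-1) ≡ 1 (mod p) for prime p and gcd(a, p) = 1
Here p = 23, so 8^22 ≡ 1 (mod 23)
We can reduce the exponent: 27 mod 22 = 5
So 8^27 ≡ 8^5 (mod 23)
Computing: 8^5 mod 23 = 16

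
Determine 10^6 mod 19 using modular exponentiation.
6 = 4 + 2 (binary 110). Repeated squaring mod 19: 10^1 ≡ 10; 10^2 ≡ 10² = 100 ≡ 5; 10^4 ≡ 5² = 25 ≡ 6. Multiply: 10^6 = 10^4 × 10^2 ≡ 6 × 5 (mod 19): 6 × 5 = 30 ≡ 11. So 10^6 ≡ 11 (mod 19).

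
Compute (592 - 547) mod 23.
22

(592 - 547) = 45
45 mod 23 = 22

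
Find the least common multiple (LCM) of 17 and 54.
918

First find GCD(17, 54) using the Euclidean algorithm:
17 = 0 × 54 + 17
54 = 3 × 17 + 3
17 = 5 × 3 + 2
3 = 1 × 2 + 1
2 = 2 × 1 + 0
GCD(17, 54) = 1

LCM formula: LCM(a, b) = (a × b) / GCD(a, b)
LCM(17, 54) = (17 × 54) / 1
LCM(17, 54) = 918 / 1
LCM(17, 54) = 918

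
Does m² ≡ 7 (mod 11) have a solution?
By Euler's criterion: 7^{5} ≡ 10 (mod 11). Since this equals -1 (≡ 10), 7 is not a QR.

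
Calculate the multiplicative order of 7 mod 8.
Powers of 7 mod 8: 7^1≡7, 7^2≡1. Order = 2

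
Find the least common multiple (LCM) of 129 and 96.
4128

First find GCD(129, 96) using the Euclidean algorithm:
129 = 1 × 96 + 33
96 = 2 × 33 + 30
33 = 1 × 30 + 3
30 = 10 × 3 + 0
GCD(129, 96) = 3

LCM formula: LCM(a, b) = (a × b) / GCD(a, b)
LCM(129, 96) = (129 × 96) / 3
LCM(129, 96) = 12384 / 3
LCM(129, 96) = 4128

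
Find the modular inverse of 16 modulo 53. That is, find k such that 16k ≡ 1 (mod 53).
10

Using Extended Euclidean Algorithm:
gcd(16, 53) = 1
Bezout coefficients: 16 × 10 + 53 × -3 = 1
So 16 × 10 ≡ 1 (mod 53)
The inverse is 10 mod 53 = 10
Verification: 16 × 10 = 160 = 3 × 53 + 1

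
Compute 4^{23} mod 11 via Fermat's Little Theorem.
9

By Fermat's Little Theorem, a^(p-1) ≡ 1 (mod p) for prime p and gcd(a, p) = 1
Here p = 11, so 4^10 ≡ 1 (mod 11)
We can reduce the exponent: 23 mod 10 = 3
So 4^23 ≡ 4^3 (mod 11)
Computing: 4^3 mod 11 = 9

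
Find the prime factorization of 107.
107

Divide by primes starting from smallest:
107 ÷ 107 = 1

107 = 107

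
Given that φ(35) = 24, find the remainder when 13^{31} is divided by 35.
By Euler: 13^{24} ≡ 1 (mod 35) since gcd(13, 35) = 1. 31 = 1×24 + 7. So 13^{31} ≡ 13^{7} ≡ 27 (mod 35)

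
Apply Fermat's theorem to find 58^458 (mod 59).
By Fermat: 58^{58} ≡ 1 (mod 59). 458 = 7×58 + 52. So 58^{458} ≡ 58^{52} ≡ 1 (mod 59)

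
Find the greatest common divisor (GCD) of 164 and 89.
1

Using the Euclidean algorithm:
164 = 1 × 89 + 75
89 = 1 × 75 + 14
75 = 5 × 14 + 5
14 = 2 × 5 + 4
5 = 1 × 4 + 1
4 = 4 × 1 + 0

GCD(164, 89) = 1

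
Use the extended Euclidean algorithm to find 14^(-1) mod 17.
Extended GCD: 14(-6) + 17(5) = 1. So 14^(-1) ≡ 11 ≡ 11 (mod 17). Verify: 14 × 11 = 154 ≡ 1 (mod 17)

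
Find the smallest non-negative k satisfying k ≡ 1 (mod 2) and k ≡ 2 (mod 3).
M = 2 × 3 = 6. M₁ = 3, y₁ ≡ 1 (mod 2). M₂ = 2, y₂ ≡ 2 (mod 3). k = 1×3×1 + 2×2×2 ≡ 5 (mod 6)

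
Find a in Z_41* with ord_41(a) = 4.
9 has order 4 mod 41 since 9^{4} ≡ 1 (mod 41) and no smaller power works.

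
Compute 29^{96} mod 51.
1

Using successive squaring:
Binary expansion of 96: 1100000
Powers of 29 mod 51 (each is the square of the previous):
  29^1 ≡ 29 (mod 51)
  29^2 ≡ 29² = 841 ≡ 25 (mod 51)
  29^4 ≡ 25² = 625 ≡ 13 (mod 51)
  29^8 ≡ 13² = 169 ≡ 16 (mod 51)
  29^16 ≡ 16² = 256 ≡ 1 (mod 51)
  29^32 ≡ 1² = 1 ≡ 1 (mod 51)
  29^64 ≡ 1² = 1 ≡ 1 (mod 51)
96 = 64 + 32, so 29^96 = 29^64 × 29^32 ≡ 1 × 1 (mod 51)
Multiplying step by step:
  1 × 1 = 1 ≡ 1 (mod 51)
Result: 29^96 ≡ 1 (mod 51)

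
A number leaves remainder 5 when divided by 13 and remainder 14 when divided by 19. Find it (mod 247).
M = 13 × 19 = 247. M₁ = 19, y₁ ≡ 11 (mod 13). M₂ = 13, y₂ ≡ 3 (mod 19). z = 5×19×11 + 14×13×3 ≡ 109 (mod 247)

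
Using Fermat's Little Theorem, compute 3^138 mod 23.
By Fermat: 3^{22} ≡ 1 (mod 23). 138 = 6×22 + 6. So 3^{138} ≡ 3^{6} ≡ 16 (mod 23)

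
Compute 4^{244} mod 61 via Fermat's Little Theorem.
12

By Fermat's Little Theorem, a^(p-1) ≡ 1 (mod p) for prime p and gcd(a, p) = 1
Here p = 61, so 4^60 ≡ 1 (mod 61)
We can reduce the exponent: 244 mod 60 = 4
So 4^244 ≡ 4^4 (mod 61)
Computing: 4^4 mod 61 = 12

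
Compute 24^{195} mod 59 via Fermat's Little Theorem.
42

By Fermat's Little Theorem, a^(p-1) ≡ 1 (mod p) for prime p and gcd(a, p) = 1
Here p = 59, so 24^58 ≡ 1 (mod 59)
We can reduce the exponent: 195 mod 58 = 21
So 24^195 ≡ 24^21 (mod 59)
Computing: 24^21 mod 59 = 42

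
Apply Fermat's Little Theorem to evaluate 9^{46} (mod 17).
4

By Fermat's Little Theorem, a^(p-1) ≡ 1 (mod p) for prime p and gcd(a, p) = 1
Here p = 17, so 9^16 ≡ 1 (mod 17)
We can reduce the exponent: 46 mod 16 = 14
So 9^46 ≡ 9^14 (mod 17)
Computing: 9^14 mod 17 = 4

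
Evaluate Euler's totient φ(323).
288

Prime factorization: 323 = 17 × 19
Using the formula φ(n) = n × Π(1 - 1/p) for each prime factor p:
φ(323) = 323 × (1 - 1/17) × (1 - 1/19)
φ(323) = 288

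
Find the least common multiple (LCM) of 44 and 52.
572

First find GCD(44, 52) using the Euclidean algorithm:
44 = 0 × 52 + 44
52 = 1 × 44 + 8
44 = 5 × 8 + 4
8 = 2 × 4 + 0
GCD(44, 52) = 4

LCM formula: LCM(a, b) = (a × b) / GCD(a, b)
LCM(44, 52) = (44 × 52) / 4
LCM(44, 52) = 2288 / 4
LCM(44, 52) = 572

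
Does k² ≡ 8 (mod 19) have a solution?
By Euler's criterion: 8^{9} ≡ 18 (mod 19). Since this equals -1 (≡ 18), 8 is not a QR.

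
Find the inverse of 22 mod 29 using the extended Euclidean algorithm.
Extended GCD: 22(4) + 29(-3) = 1. So 22^(-1) ≡ 4 ≡ 4 (mod 29). Verify: 22 × 4 = 88 ≡ 1 (mod 29)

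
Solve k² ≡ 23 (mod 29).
The square roots of 23 mod 29 are 20 and 9. Verify: 20² = 400 ≡ 23 (mod 29)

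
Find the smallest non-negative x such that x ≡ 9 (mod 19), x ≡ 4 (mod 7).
123

Using the Chinese Remainder Theorem:
M = product of moduli = 133
For equation 1: M_1 = 7, 7 ≡ 7 (mod 19), inverse of 7 mod 19 is 11 (check: 7 × 11 = 77 ≡ 1 (mod 19))
For equation 2: M_2 = 19, 19 ≡ 5 (mod 7), inverse of 19 mod 7 is 3 (check: 5 × 3 = 15 ≡ 1 (mod 7))
Combine: x ≡ Σ r_i×M_i×(M_i⁻¹ mod m_i) = 9×7×11 + 4×19×3 = 693 + 228 = 921
921 mod 133 = 123
x ≡ 123 (mod 133)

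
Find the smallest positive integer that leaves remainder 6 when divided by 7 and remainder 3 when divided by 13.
M = 7 × 13 = 91. M₁ = 13, y₁ ≡ 6 (mod 7). M₂ = 7, y₂ ≡ 2 (mod 13). r = 6×13×6 + 3×7×2 ≡ 55 (mod 91). The smallest positive such number is 55.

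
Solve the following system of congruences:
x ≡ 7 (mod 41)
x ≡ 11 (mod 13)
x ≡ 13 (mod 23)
2221

Using the Chinese Remainder Theorem:
M = product of moduli = 12259
For equation 1: M_1 = 299, 299 ≡ 12 (mod 41), inverse of 299 mod 41 is 24 (check: 12 × 24 = 288 ≡ 1 (mod 41))
For equation 2: M_2 = 943, 943 ≡ 7 (mod 13), inverse of 943 mod 13 is 2 (check: 7 × 2 = 14 ≡ 1 (mod 13))
For equation 3: M_3 = 533, 533 ≡ 4 (mod 23), inverse of 533 mod 23 is 6 (check: 4 × 6 = 24 ≡ 1 (mod 23))
Combine: x ≡ Σ r_i×M_i×(M_i⁻¹ mod m_i) = 7×299×24 + 11×943×2 + 13×533×6 = 50232 + 20746 + 41574 = 112552
112552 mod 12259 = 2221
x ≡ 2221 (mod 12259)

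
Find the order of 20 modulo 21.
Powers of 20 mod 21: 20^1≡20, 20^2≡1. Order = 2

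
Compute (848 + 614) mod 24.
22

(848 + 614) = 1462
1462 mod 24 = 22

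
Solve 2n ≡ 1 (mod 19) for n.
10

Using Extended Euclidean Algorithm:
gcd(2, 19) = 1
Bezout coefficients: 2 × -9 + 19 × 1 = 1
So 2 × -9 ≡ 1 (mod 19)
The inverse is -9 mod 19 = 10
Verification: 2 × 10 = 20 = 1 × 19 + 1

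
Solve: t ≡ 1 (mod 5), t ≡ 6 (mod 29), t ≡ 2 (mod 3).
M = 5 × 29 × 3 = 435. M₁ = 87, y₁ ≡ 3 (mod 5). M₂ = 15, y₂ ≡ 2 (mod 29). M₃ = 145, y₃ ≡ 1 (mod 3). t = 1×87×3 + 6×15×2 + 2×145×1 ≡ 296 (mod 435)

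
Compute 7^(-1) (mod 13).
2

Using Extended Euclidean Algorithm:
gcd(7, 13) = 1
Bezout coefficients: 7 × 2 + 13 × -1 = 1
So 7 × 2 ≡ 1 (mod 13)
The inverse is 2 mod 13 = 2
Verification: 7 × 2 = 14 = 1 × 13 + 1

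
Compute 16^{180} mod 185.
1

Using successive squaring:
Binary expansion of 180: 10110100
Powers of 16 mod 185 (each is the square of the previous):
  16^1 ≡ 16 (mod 185)
  16^2 ≡ 16² = 256 ≡ 71 (mod 185)
  16^4 ≡ 71² = 5041 ≡ 46 (mod 185)
  16^8 ≡ 46² = 2116 ≡ 81 (mod 185)
  16^16 ≡ 81² = 6561 ≡ 86 (mod 185)
  16^32 ≡ 86² = 7396 ≡ 181 (mod 185)
  16^64 ≡ 181² = 32761 ≡ 16 (mod 185)
  16^128 ≡ 16² = 256 ≡ 71 (mod 185)
180 = 128 + 32 + 16 + 4, so 16^180 = 16^128 × 16^32 × 16^16 × 16^4 ≡ 71 × 181 × 86 × 46 (mod 185)
Multiplying step by step:
  71 × 181 = 12851 ≡ 86 (mod 185)
  86 × 86 = 7396 ≡ 181 (mod 185)
  181 × 46 = 8326 ≡ 1 (mod 185)
Result: 16^180 ≡ 1 (mod 185)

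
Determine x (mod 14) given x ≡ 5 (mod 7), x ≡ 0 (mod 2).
12

Using the Chinese Remainder Theorem:
M = product of moduli = 14
For equation 1: M_1 = 2, 2 ≡ 2 (mod 7), inverse of 2 mod 7 is 4 (check: 2 × 4 = 8 ≡ 1 (mod 7))
For equation 2: M_2 = 7, 7 ≡ 1 (mod 2), inverse of 7 mod 2 is 1 (check: 1 × 1 = 1 ≡ 1 (mod 2))
Combine: x ≡ Σ r_i×M_i×(M_i⁻¹ mod m_i) = 5×2×4 + 0×7×1 = 40 + 0 = 40
40 mod 14 = 12
x ≡ 12 (mod 14)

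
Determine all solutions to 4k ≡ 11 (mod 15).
14

Since gcd(4, 15) = 1 divides 11, a solution exists.
Multiply both sides by the inverse of 4 mod 15:
  4^(-1) mod 15 = 4
  x ≡ 4 × 11 ≡ 44 ≡ 14 (mod 15)
Verification: 4 × 14 = 56 = 3 × 15 + 11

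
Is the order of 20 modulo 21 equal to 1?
No, the actual order is 2, not 1.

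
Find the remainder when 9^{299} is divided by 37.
By Fermat: 9^{36} ≡ 1 (mod 37). 299 = 8×36 + 11. So 9^{299} ≡ 9^{11} ≡ 7 (mod 37)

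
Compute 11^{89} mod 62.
17

Using successive squaring:
Binary expansion of 89: 1011001
Powers of 11 mod 62 (each is the square of the previous):
  11^1 ≡ 11 (mod 62)
  11^2 ≡ 11² = 121 ≡ 59 (mod 62)
  11^4 ≡ 59² = 3481 ≡ 9 (mod 62)
  11^8 ≡ 9² = 81 ≡ 19 (mod 62)
  11^16 ≡ 19² = 361 ≡ 51 (mod 62)
  11^32 ≡ 51² = 2601 ≡ 59 (mod 62)
  11^64 ≡ 59² = 3481 ≡ 9 (mod 62)
89 = 64 + 16 + 8 + 1, so 11^89 = 11^64 × 11^16 × 11^8 × 11^1 ≡ 9 × 51 × 19 × 11 (mod 62)
Multiplying step by step:
  9 × 51 = 459 ≡ 25 (mod 62)
  25 × 19 = 475 ≡ 41 (mod 62)
  41 × 11 = 451 ≡ 17 (mod 62)
Result: 11^89 ≡ 17 (mod 62)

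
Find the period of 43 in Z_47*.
Powers of 43 mod 47: 43^1≡43, 43^2≡16, 43^3≡30, 43^4≡21, 43^5≡10, 43^6≡7, 43^7≡19, 43^8≡18, 43^9≡22, 43^10≡6, 43^11≡23, 43^12≡2, 43^13≡39, 43^14≡32, 43^15≡13, 43^16≡42, 43^17≡20, 43^18≡14, 43^19≡38, 43^20≡36, 43^21≡44, 43^22≡12, 43^23≡46, 43^24≡4, 43^25≡31, 43^26≡17, 43^27≡26, 43^28≡37, 43^29≡40, 43^30≡28, 43^31≡29, 43^32≡25, 43^33≡41, 43^34≡24, 43^35≡45, 43^36≡8, 43^37≡15, 43^38≡34, 43^39≡5, 43^40≡27, 43^41≡33, 43^42≡9, 43^43≡11, 43^44≡3, 43^45≡35, 43^46≡1. Order = 46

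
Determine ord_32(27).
Powers of 27 mod 32: 27^1≡27, 27^2≡25, 27^3≡3, 27^4≡17, 27^5≡11, 27^6≡9, 27^7≡19, 27^8≡1. Order = 8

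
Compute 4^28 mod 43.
Using repeated squaring. 28 = 16 + 8 + 4 (binary 11100). Repeated squaring mod 43: 4^1 ≡ 4; 4^2 ≡ 4² = 16 ≡ 16; 4^4 ≡ 16² = 256 ≡ 41; 4^8 ≡ 41² = 1681 ≡ 4; 4^16 ≡ 4² = 16 ≡ 16. Multiply: 4^28 = 4^16 × 4^8 × 4^4 ≡ 16 × 4 × 41 (mod 43): 16 × 4 = 64 ≡ 21; 21 × 41 = 861 ≡ 1. So 4^28 ≡ 1 (mod 43).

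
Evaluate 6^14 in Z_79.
Using repeated squaring. 14 = 8 + 4 + 2 (binary 1110). Repeated squaring mod 79: 6^1 ≡ 6; 6^2 ≡ 6² = 36 ≡ 36; 6^4 ≡ 36² = 1296 ≡ 32; 6^8 ≡ 32² = 1024 ≡ 76. Multiply: 6^14 = 6^8 × 6^4 × 6^2 ≡ 76 × 32 × 36 (mod 79): 76 × 32 = 2432 ≡ 62; 62 × 36 = 2232 ≡ 20. So 6^14 ≡ 20 (mod 79).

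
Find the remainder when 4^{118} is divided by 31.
By Fermat: 4^{30} ≡ 1 (mod 31). 118 = 3×30 + 28. So 4^{118} ≡ 4^{28} ≡ 2 (mod 31)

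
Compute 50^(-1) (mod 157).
50^(-1) ≡ 22 (mod 157). Verification: 50 × 22 = 1100 ≡ 1 (mod 157)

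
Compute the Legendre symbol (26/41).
(26/41) = 26^{20} mod 41 = -1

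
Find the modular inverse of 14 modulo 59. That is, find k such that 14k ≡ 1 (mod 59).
38

Using Extended Euclidean Algorithm:
gcd(14, 59) = 1
Bezout coefficients: 14 × -21 + 59 × 5 = 1
So 14 × -21 ≡ 1 (mod 59)
The inverse is -21 mod 59 = 38
Verification: 14 × 38 = 532 = 9 × 59 + 1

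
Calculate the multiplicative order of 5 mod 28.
Powers of 5 mod 28: 5^1≡5, 5^2≡25, 5^3≡13, 5^4≡9, 5^5≡17, 5^6≡1. Order = 6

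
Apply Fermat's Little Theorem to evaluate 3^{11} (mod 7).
5

By Fermat's Little Theorem, a^(p-1) ≡ 1 (mod p) for prime p and gcd(a, p) = 1
Here p = 7, so 3^6 ≡ 1 (mod 7)
We can reduce the exponent: 11 mod 6 = 5
So 3^11 ≡ 3^5 (mod 7)
Computing: 3^5 mod 7 = 5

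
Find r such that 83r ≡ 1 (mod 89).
83^(-1) ≡ 74 (mod 89). Verification: 83 × 74 = 6142 ≡ 1 (mod 89)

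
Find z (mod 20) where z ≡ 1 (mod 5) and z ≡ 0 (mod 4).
M = 5 × 4 = 20. M₁ = 4, y₁ ≡ 4 (mod 5). M₂ = 5, y₂ ≡ 1 (mod 4). z = 1×4×4 + 0×5×1 ≡ 16 (mod 20)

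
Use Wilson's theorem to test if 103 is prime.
(102)! mod 103 = 102. Since 102 ≡ -1 (mod 103), 103 is prime.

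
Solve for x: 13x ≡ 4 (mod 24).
4

Since gcd(13, 24) = 1 divides 4, a solution exists.
Multiply both sides by the inverse of 13 mod 24:
  13^(-1) mod 24 = 13
  x ≡ 13 × 4 ≡ 52 ≡ 4 (mod 24)
Verification: 13 × 4 = 52 = 2 × 24 + 4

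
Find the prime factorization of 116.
2^2 × 29

Divide by primes starting from smallest:
116 ÷ 2 = 58
58 ÷ 2 = 29
29 ÷ 29 = 1

116 = 2^2 × 29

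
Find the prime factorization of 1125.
3^2 × 5^3

Divide by primes starting from smallest:
1125 ÷ 3 = 375
375 ÷ 3 = 125
125 ÷ 5 = 25
25 ÷ 5 = 5
5 ÷ 5 = 1

1125 = 3^2 × 5^3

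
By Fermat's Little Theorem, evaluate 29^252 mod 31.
By Fermat: 29^{30} ≡ 1 (mod 31). 252 = 8×30 + 12. So 29^{252} ≡ 29^{12} ≡ 4 (mod 31)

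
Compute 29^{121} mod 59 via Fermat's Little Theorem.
35

By Fermat's Little Theorem, a^(p-1) ≡ 1 (mod p) for prime p and gcd(a, p) = 1
Here p = 59, so 29^58 ≡ 1 (mod 59)
We can reduce the exponent: 121 mod 58 = 5
So 29^121 ≡ 29^5 (mod 59)
Computing: 29^5 mod 59 = 35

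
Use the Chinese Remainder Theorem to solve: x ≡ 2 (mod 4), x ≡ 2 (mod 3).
M = 4 × 3 = 12. M₁ = 3, y₁ ≡ 3 (mod 4). M₂ = 4, y₂ ≡ 1 (mod 3). x = 2×3×3 + 2×4×1 ≡ 2 (mod 12)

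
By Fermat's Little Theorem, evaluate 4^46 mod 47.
By Fermat's Little Theorem, 4^{46} ≡ 1 (mod 47) since 47 is prime and gcd(4, 47) = 1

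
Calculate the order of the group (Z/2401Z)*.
2058

Prime factorization: 2401 = 7^4
Using the formula φ(n) = n × Π(1 - 1/p) for each prime factor p:
φ(2401) = 2401 × (1 - 1/7)
φ(2401) = 2058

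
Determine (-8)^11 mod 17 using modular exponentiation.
Using repeated squaring. (-8) ≡ 9 (mod 17). 11 = 8 + 2 + 1 (binary 1011). Repeated squaring mod 17: 9^1 ≡ 9; 9^2 ≡ 9² = 81 ≡ 13; 9^4 ≡ 13² = 169 ≡ 16; 9^8 ≡ 16² = 256 ≡ 1. Multiply: (-8)^11 ≡ 9^8 × 9^2 × 9^1 ≡ 1 × 13 × 9 (mod 17): 1 × 13 = 13 ≡ 13; 13 × 9 = 117 ≡ 15. So (-8)^11 ≡ 15 (mod 17).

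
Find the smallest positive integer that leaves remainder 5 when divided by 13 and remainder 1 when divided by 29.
M = 13 × 29 = 377. M₁ = 29, y₁ ≡ 9 (mod 13). M₂ = 13, y₂ ≡ 9 (mod 29). k = 5×29×9 + 1×13×9 ≡ 291 (mod 377). The smallest positive such number is 291.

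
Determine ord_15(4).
Powers of 4 mod 15: 4^1≡4, 4^2≡1. Order = 2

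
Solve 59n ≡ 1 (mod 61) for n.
30

Using Extended Euclidean Algorithm:
gcd(59, 61) = 1
Bezout coefficients: 59 × 30 + 61 × -29 = 1
So 59 × 30 ≡ 1 (mod 61)
The inverse is 30 mod 61 = 30
Verification: 59 × 30 = 1770 = 29 × 61 + 1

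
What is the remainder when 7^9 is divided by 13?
9 = 8 + 1 (binary 1001). Repeated squaring mod 13: 7^1 ≡ 7; 7^2 ≡ 7² = 49 ≡ 10; 7^4 ≡ 10² = 100 ≡ 9; 7^8 ≡ 9² = 81 ≡ 3. Multiply: 7^9 = 7^8 × 7^1 ≡ 3 × 7 (mod 13): 3 × 7 = 21 ≡ 8. So 7^9 ≡ 8 (mod 13).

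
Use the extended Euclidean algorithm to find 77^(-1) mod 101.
Extended GCD: 77(21) + 101(-16) = 1. So 77^(-1) ≡ 21 ≡ 21 (mod 101). Verify: 77 × 21 = 1617 ≡ 1 (mod 101)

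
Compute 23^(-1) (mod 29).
23^(-1) ≡ 24 (mod 29). Verification: 23 × 24 = 552 ≡ 1 (mod 29)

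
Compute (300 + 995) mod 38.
3

(300 + 995) = 1295
1295 mod 38 = 3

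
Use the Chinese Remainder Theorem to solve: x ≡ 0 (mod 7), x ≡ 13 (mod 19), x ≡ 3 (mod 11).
1400

Using the Chinese Remainder Theorem:
M = product of moduli = 1463
For equation 1: M_1 = 209, 209 ≡ 6 (mod 7), inverse of 209 mod 7 is 6 (check: 6 × 6 = 36 ≡ 1 (mod 7))
For equation 2: M_2 = 77, 77 ≡ 1 (mod 19), inverse of 77 mod 19 is 1 (check: 1 × 1 = 1 ≡ 1 (mod 19))
For equation 3: M_3 = 133, 133 ≡ 1 (mod 11), inverse of 133 mod 11 is 1 (check: 1 × 1 = 1 ≡ 1 (mod 11))
Combine: x ≡ Σ r_i×M_i×(M_i⁻¹ mod m_i) = 0×209×6 + 13×77×1 + 3×133×1 = 0 + 1001 + 399 = 1400
1400 mod 1463 = 1400
x ≡ 1400 (mod 1463)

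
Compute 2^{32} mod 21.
4

Using successive squaring:
Binary expansion of 32: 100000
Powers of 2 mod 21 (each is the square of the previous):
  2^1 ≡ 2 (mod 21)
  2^2 ≡ 2² = 4 ≡ 4 (mod 21)
  2^4 ≡ 4² = 16 ≡ 16 (mod 21)
  2^8 ≡ 16² = 256 ≡ 4 (mod 21)
  2^16 ≡ 4² = 16 ≡ 16 (mod 21)
  2^32 ≡ 16² = 256 ≡ 4 (mod 21)
32 is a power of 2, so 2^32 is the last square: ≡ 4 (mod 21)
Result: 2^32 ≡ 4 (mod 21)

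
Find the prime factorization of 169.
13^2

Divide by primes starting from smallest:
169 ÷ 13 = 13
13 ÷ 13 = 1

169 = 13^2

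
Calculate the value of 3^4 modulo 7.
4 = 4 (binary 100). Repeated squaring mod 7: 3^1 ≡ 3; 3^2 ≡ 3² = 9 ≡ 2; 3^4 ≡ 2² = 4 ≡ 4. So 3^4 ≡ 4 (mod 7).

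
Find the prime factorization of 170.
2 × 5 × 17

Divide by primes starting from smallest:
170 ÷ 2 = 85
85 ÷ 5 = 17
17 ÷ 17 = 1

170 = 2 × 5 × 17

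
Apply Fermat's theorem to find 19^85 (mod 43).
By Fermat: 19^{42} ≡ 1 (mod 43). 85 = 2×42 + 1. So 19^{85} ≡ 19^{1} ≡ 19 (mod 43)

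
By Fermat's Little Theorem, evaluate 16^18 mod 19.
By Fermat's Little Theorem, 16^{18} ≡ 1 (mod 19) since 19 is prime and gcd(16, 19) = 1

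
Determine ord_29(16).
Powers of 16 mod 29: 16^1≡16, 16^2≡24, 16^3≡7, 16^4≡25, 16^5≡23, 16^6≡20, 16^7≡1. Order = 7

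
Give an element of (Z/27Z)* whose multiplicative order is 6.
8 has order 6 mod 27 since 8^{6} ≡ 1 (mod 27) and no smaller power works.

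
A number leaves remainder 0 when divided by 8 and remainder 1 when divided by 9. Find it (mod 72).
M = 8 × 9 = 72. M₁ = 9, y₁ ≡ 1 (mod 8). M₂ = 8, y₂ ≡ 8 (mod 9). y = 0×9×1 + 1×8×8 ≡ 64 (mod 72)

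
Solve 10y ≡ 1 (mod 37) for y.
10^(-1) ≡ 26 (mod 37). Verification: 10 × 26 = 260 ≡ 1 (mod 37)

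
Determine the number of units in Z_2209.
2162

Prime factorization: 2209 = 47^2
Using the formula φ(n) = n × Π(1 - 1/p) for each prime factor p:
φ(2209) = 2209 × (1 - 1/47)
φ(2209) = 2162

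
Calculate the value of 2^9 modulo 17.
9 = 8 + 1 (binary 1001). Repeated squaring mod 17: 2^1 ≡ 2; 2^2 ≡ 2² = 4 ≡ 4; 2^4 ≡ 4² = 16 ≡ 16; 2^8 ≡ 16² = 256 ≡ 1. Multiply: 2^9 = 2^8 × 2^1 ≡ 1 × 2 (mod 17): 1 × 2 = 2 ≡ 2. So 2^9 ≡ 2 (mod 17).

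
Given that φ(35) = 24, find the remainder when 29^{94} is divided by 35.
By Euler: 29^{24} ≡ 1 (mod 35) since gcd(29, 35) = 1. 94 = 3×24 + 22. So 29^{94} ≡ 29^{22} ≡ 1 (mod 35)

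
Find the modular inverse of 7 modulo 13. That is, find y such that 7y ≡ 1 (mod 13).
2

Using Extended Euclidean Algorithm:
gcd(7, 13) = 1
Bezout coefficients: 7 × 2 + 13 × -1 = 1
So 7 × 2 ≡ 1 (mod 13)
The inverse is 2 mod 13 = 2
Verification: 7 × 2 = 14 = 1 × 13 + 1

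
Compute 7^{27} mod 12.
7

Using successive squaring:
Binary expansion of 27: 11011
Powers of 7 mod 12 (each is the square of the previous):
  7^1 ≡ 7 (mod 12)
  7^2 ≡ 7² = 49 ≡ 1 (mod 12)
  7^4 ≡ 1² = 1 ≡ 1 (mod 12)
  7^8 ≡ 1² = 1 ≡ 1 (mod 12)
  7^16 ≡ 1² = 1 ≡ 1 (mod 12)
27 = 16 + 8 + 2 + 1, so 7^27 = 7^16 × 7^8 × 7^2 × 7^1 ≡ 1 × 1 × 1 × 7 (mod 12)
Multiplying step by step:
  1 × 1 = 1 ≡ 1 (mod 12)
  1 × 1 = 1 ≡ 1 (mod 12)
  1 × 7 = 7 ≡ 7 (mod 12)
Result: 7^27 ≡ 7 (mod 12)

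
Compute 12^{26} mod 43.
9

Using successive squaring:
Binary expansion of 26: 11010
Powers of 12 mod 43 (each is the square of the previous):
  12^1 ≡ 12 (mod 43)
  12^2 ≡ 12² = 144 ≡ 15 (mod 43)
  12^4 ≡ 15² = 225 ≡ 10 (mod 43)
  12^8 ≡ 10² = 100 ≡ 14 (mod 43)
  12^16 ≡ 14² = 196 ≡ 24 (mod 43)
26 = 16 + 8 + 2, so 12^26 = 12^16 × 12^8 × 12^2 ≡ 24 × 14 × 15 (mod 43)
Multiplying step by step:
  24 × 14 = 336 ≡ 35 (mod 43)
  35 × 15 = 525 ≡ 9 (mod 43)
Result: 12^26 ≡ 9 (mod 43)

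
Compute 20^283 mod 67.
Using Fermat: 20^{66} ≡ 1 (mod 67). 283 ≡ 19 (mod 66). So 20^{283} ≡ 20^{19} ≡ 11 (mod 67)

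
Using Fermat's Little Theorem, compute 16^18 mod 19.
By Fermat's Little Theorem, 16^{18} ≡ 1 (mod 19) since 19 is prime and gcd(16, 19) = 1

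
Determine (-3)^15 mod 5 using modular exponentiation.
Using Fermat: (-3)^{4} ≡ 1 (mod 5). 15 ≡ 3 (mod 4). So (-3)^{15} ≡ (-3)^{3} ≡ 3 (mod 5)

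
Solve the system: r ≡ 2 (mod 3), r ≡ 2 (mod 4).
M = 3 × 4 = 12. M₁ = 4, y₁ ≡ 1 (mod 3). M₂ = 3, y₂ ≡ 3 (mod 4). r = 2×4×1 + 2×3×3 ≡ 2 (mod 12)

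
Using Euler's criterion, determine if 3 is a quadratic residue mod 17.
By Euler's criterion: 3^{8} ≡ 16 (mod 17). Since this equals -1 (≡ 16), 3 is not a QR.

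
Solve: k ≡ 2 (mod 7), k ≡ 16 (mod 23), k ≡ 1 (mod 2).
M = 7 × 23 × 2 = 322. M₁ = 46, y₁ ≡ 2 (mod 7). M₂ = 14, y₂ ≡ 5 (mod 23). M₃ = 161, y₃ ≡ 1 (mod 2). k = 2×46×2 + 16×14×5 + 1×161×1 ≡ 177 (mod 322)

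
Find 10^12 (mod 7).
Using Fermat: 10^{6} ≡ 1 (mod 7). 12 ≡ 0 (mod 6). So 10^{12} ≡ 10^{0} ≡ 1 (mod 7)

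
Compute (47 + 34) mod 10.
1

(47 + 34) = 81
81 mod 10 = 1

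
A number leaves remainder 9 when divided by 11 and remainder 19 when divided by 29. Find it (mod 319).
M = 11 × 29 = 319. M₁ = 29, y₁ ≡ 8 (mod 11). M₂ = 11, y₂ ≡ 8 (mod 29). z = 9×29×8 + 19×11×8 ≡ 251 (mod 319)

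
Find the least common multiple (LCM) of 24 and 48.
48

First find GCD(24, 48) using the Euclidean algorithm:
24 = 0 × 48 + 24
48 = 2 × 24 + 0
GCD(24, 48) = 24

LCM formula: LCM(a, b) = (a × b) / GCD(a, b)
LCM(24, 48) = (24 × 48) / 24
LCM(24, 48) = 1152 / 24
LCM(24, 48) = 48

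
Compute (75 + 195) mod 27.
0

(75 + 195) = 270
270 mod 27 = 0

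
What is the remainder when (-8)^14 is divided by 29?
Using repeated squaring. (-8) ≡ 21 (mod 29). 14 = 8 + 4 + 2 (binary 1110). Repeated squaring mod 29: 21^1 ≡ 21; 21^2 ≡ 21² = 441 ≡ 6; 21^4 ≡ 6² = 36 ≡ 7; 21^8 ≡ 7² = 49 ≡ 20. Multiply: (-8)^14 ≡ 21^8 × 21^4 × 21^2 ≡ 20 × 7 × 6 (mod 29): 20 × 7 = 140 ≡ 24; 24 × 6 = 144 ≡ 28. So (-8)^14 ≡ 28 (mod 29).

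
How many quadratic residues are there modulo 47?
For prime 47, there are (p-1)/2 = (47-1)/2 = 23 quadratic residues (excluding 0).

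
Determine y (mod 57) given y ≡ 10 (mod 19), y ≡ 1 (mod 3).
10

Using the Chinese Remainder Theorem:
M = product of moduli = 57
For equation 1: M_1 = 3, 3 ≡ 3 (mod 19), inverse of 3 mod 19 is 13 (check: 3 × 13 = 39 ≡ 1 (mod 19))
For equation 2: M_2 = 19, 19 ≡ 1 (mod 3), inverse of 19 mod 3 is 1 (check: 1 × 1 = 1 ≡ 1 (mod 3))
Combine: y ≡ Σ r_i×M_i×(M_i⁻¹ mod m_i) = 10×3×13 + 1×19×1 = 390 + 19 = 409
409 mod 57 = 10
y ≡ 10 (mod 57)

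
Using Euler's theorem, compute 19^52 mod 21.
By Euler: 19^{12} ≡ 1 (mod 21) since gcd(19, 21) = 1. 52 = 4×12 + 4. So 19^{52} ≡ 19^{4} ≡ 16 (mod 21)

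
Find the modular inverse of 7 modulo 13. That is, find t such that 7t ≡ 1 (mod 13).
2

Using Extended Euclidean Algorithm:
gcd(7, 13) = 1
Bezout coefficients: 7 × 2 + 13 × -1 = 1
So 7 × 2 ≡ 1 (mod 13)
The inverse is 2 mod 13 = 2
Verification: 7 × 2 = 14 = 1 × 13 + 1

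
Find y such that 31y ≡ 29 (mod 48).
35

Since gcd(31, 48) = 1 divides 29, a solution exists.
Multiply both sides by the inverse of 31 mod 48:
  31^(-1) mod 48 = 31
  x ≡ 31 × 29 ≡ 899 ≡ 35 (mod 48)
Verification: 31 × 35 = 1085 = 22 × 48 + 29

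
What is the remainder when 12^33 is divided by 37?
Using repeated squaring. 33 = 32 + 1 (binary 100001). Repeated squaring mod 37: 12^1 ≡ 12; 12^2 ≡ 12² = 144 ≡ 33; 12^4 ≡ 33² = 1089 ≡ 16; 12^8 ≡ 16² = 256 ≡ 34; 12^16 ≡ 34² = 1156 ≡ 9; 12^32 ≡ 9² = 81 ≡ 7. Multiply: 12^33 = 12^32 × 12^1 ≡ 7 × 12 (mod 37): 7 × 12 = 84 ≡ 10. So 12^33 ≡ 10 (mod 37).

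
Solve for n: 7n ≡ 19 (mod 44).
9

Since gcd(7, 44) = 1 divides 19, a solution exists.
Multiply both sides by the inverse of 7 mod 44:
  7^(-1) mod 44 = 19
  x ≡ 19 × 19 ≡ 361 ≡ 9 (mod 44)
Verification: 7 × 9 = 63 = 1 × 44 + 19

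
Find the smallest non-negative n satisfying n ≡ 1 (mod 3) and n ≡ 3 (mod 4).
M = 3 × 4 = 12. M₁ = 4, y₁ ≡ 1 (mod 3). M₂ = 3, y₂ ≡ 3 (mod 4). n = 1×4×1 + 3×3×3 ≡ 7 (mod 12)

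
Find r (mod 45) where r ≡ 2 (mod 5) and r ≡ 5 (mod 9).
M = 5 × 9 = 45. M₁ = 9, y₁ ≡ 4 (mod 5). M₂ = 5, y₂ ≡ 2 (mod 9). r = 2×9×4 + 5×5×2 ≡ 32 (mod 45)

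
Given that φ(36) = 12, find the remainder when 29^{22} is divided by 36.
By Euler: 29^{12} ≡ 1 (mod 36) since gcd(29, 36) = 1. 22 = 1×12 + 10. So 29^{22} ≡ 29^{10} ≡ 25 (mod 36)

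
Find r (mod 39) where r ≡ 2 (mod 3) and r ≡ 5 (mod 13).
M = 3 × 13 = 39. M₁ = 13, y₁ ≡ 1 (mod 3). M₂ = 3, y₂ ≡ 9 (mod 13). r = 2×13×1 + 5×3×9 ≡ 5 (mod 39)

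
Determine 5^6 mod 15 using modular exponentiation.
6 = 4 + 2 (binary 110). Repeated squaring mod 15: 5^1 ≡ 5; 5^2 ≡ 5² = 25 ≡ 10; 5^4 ≡ 10² = 100 ≡ 10. Multiply: 5^6 = 5^4 × 5^2 ≡ 10 × 10 (mod 15): 10 × 10 = 100 ≡ 10. So 5^6 ≡ 10 (mod 15).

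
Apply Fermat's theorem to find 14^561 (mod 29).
By Fermat: 14^{28} ≡ 1 (mod 29). 561 ≡ 1 (mod 28). So 14^{561} ≡ 14^{1} ≡ 14 (mod 29)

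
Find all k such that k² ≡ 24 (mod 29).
The square roots of 24 mod 29 are 16 and 13. Verify: 16² = 256 ≡ 24 (mod 29)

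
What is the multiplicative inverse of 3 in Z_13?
3^(-1) ≡ 9 (mod 13). Verification: 3 × 9 = 27 ≡ 1 (mod 13)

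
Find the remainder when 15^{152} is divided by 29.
By Fermat: 15^{28} ≡ 1 (mod 29). 152 = 5×28 + 12. So 15^{152} ≡ 15^{12} ≡ 25 (mod 29)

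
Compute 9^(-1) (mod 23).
18

Using Extended Euclidean Algorithm:
gcd(9, 23) = 1
Bezout coefficients: 9 × -5 + 23 × 2 = 1
So 9 × -5 ≡ 1 (mod 23)
The inverse is -5 mod 23 = 18
Verification: 9 × 18 = 162 = 7 × 23 + 1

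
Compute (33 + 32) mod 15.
5

(33 + 32) = 65
65 mod 15 = 5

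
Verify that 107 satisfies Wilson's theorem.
(106)! mod 107 = 106. Since this equals -1 (mod 107), Wilson confirms 107 is prime.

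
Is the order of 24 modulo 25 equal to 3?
No, the actual order is 2, not 3.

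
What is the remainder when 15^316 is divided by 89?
Using Fermat: 15^{88} ≡ 1 (mod 89). 316 ≡ 52 (mod 88). So 15^{316} ≡ 15^{52} ≡ 11 (mod 89)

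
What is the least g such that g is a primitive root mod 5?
p - 1 = 4 has prime divisors 2. h is a primitive root mod 5 iff h^(4/q) ≢ 1 (mod 5) for each such q.
h = 2: 2^2 ≡ 4 (mod 5); none is 1, so 2 has order 4 and is a primitive root.
The smallest primitive root mod 5 is g = 2.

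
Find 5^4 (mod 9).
4 = 4 (binary 100). Repeated squaring mod 9: 5^1 ≡ 5; 5^2 ≡ 5² = 25 ≡ 7; 5^4 ≡ 7² = 49 ≡ 4. So 5^4 ≡ 4 (mod 9).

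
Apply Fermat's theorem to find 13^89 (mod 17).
By Fermat: 13^{16} ≡ 1 (mod 17). 89 = 5×16 + 9. So 13^{89} ≡ 13^{9} ≡ 13 (mod 17)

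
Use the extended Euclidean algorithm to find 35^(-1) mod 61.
Extended GCD: 35(7) + 61(-4) = 1. So 35^(-1) ≡ 7 ≡ 7 (mod 61). Verify: 35 × 7 = 245 ≡ 1 (mod 61)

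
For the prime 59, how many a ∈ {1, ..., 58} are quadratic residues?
For prime 59, there are (p-1)/2 = (59-1)/2 = 29 quadratic residues (excluding 0).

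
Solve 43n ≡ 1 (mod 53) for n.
37

Using Extended Euclidean Algorithm:
gcd(43, 53) = 1
Bezout coefficients: 43 × -16 + 53 × 13 = 1
So 43 × -16 ≡ 1 (mod 53)
The inverse is -16 mod 53 = 37
Verification: 43 × 37 = 1591 = 30 × 53 + 1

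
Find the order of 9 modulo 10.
Powers of 9 mod 10: 9^1≡9, 9^2≡1. Order = 2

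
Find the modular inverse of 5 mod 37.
5^(-1) ≡ 15 (mod 37). Verification: 5 × 15 = 75 ≡ 1 (mod 37)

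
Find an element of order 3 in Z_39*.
16 has order 3 mod 39 since 16^{3} ≡ 1 (mod 39) and no smaller power works.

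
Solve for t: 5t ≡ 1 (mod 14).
3

Since gcd(5, 14) = 1 divides 1, a solution exists.
Multiply both sides by the inverse of 5 mod 14:
  5^(-1) mod 14 = 3
  x ≡ 3 × 1 ≡ 3 ≡ 3 (mod 14)
Verification: 5 × 3 = 15 = 1 × 14 + 1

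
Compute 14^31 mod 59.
Using repeated squaring. 31 = 16 + 8 + 4 + 2 + 1 (binary 11111). Repeated squaring mod 59: 14^1 ≡ 14; 14^2 ≡ 14² = 196 ≡ 19; 14^4 ≡ 19² = 361 ≡ 7; 14^8 ≡ 7² = 49 ≡ 49; 14^16 ≡ 49² = 2401 ≡ 41. Multiply: 14^31 = 14^16 × 14^8 × 14^4 × 14^2 × 14^1 ≡ 41 × 49 × 7 × 19 × 14 (mod 59): 41 × 49 = 2009 ≡ 3; 3 × 7 = 21 ≡ 21; 21 × 19 = 399 ≡ 45; 45 × 14 = 630 ≡ 40. So 14^31 ≡ 40 (mod 59).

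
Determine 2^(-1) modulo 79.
2^(-1) ≡ 40 (mod 79). Verification: 2 × 40 = 80 ≡ 1 (mod 79)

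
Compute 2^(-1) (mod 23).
2^(-1) ≡ 12 (mod 23). Verification: 2 × 12 = 24 ≡ 1 (mod 23)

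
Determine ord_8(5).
Powers of 5 mod 8: 5^1≡5, 5^2≡1. Order = 2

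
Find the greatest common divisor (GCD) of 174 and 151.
1

Using the Euclidean algorithm:
174 = 1 × 151 + 23
151 = 6 × 23 + 13
23 = 1 × 13 + 10
13 = 1 × 10 + 3
10 = 3 × 3 + 1
3 = 3 × 1 + 0

GCD(174, 151) = 1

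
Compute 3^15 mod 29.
Using repeated squaring. 15 = 8 + 4 + 2 + 1 (binary 1111). Repeated squaring mod 29: 3^1 ≡ 3; 3^2 ≡ 3² = 9 ≡ 9; 3^4 ≡ 9² = 81 ≡ 23; 3^8 ≡ 23² = 529 ≡ 7. Multiply: 3^15 = 3^8 × 3^4 × 3^2 × 3^1 ≡ 7 × 23 × 9 × 3 (mod 29): 7 × 23 = 161 ≡ 16; 16 × 9 = 144 ≡ 28; 28 × 3 = 84 ≡ 26. So 3^15 ≡ 26 (mod 29).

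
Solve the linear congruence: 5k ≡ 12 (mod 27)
24

Since gcd(5, 27) = 1 divides 12, a solution exists.
Multiply both sides by the inverse of 5 mod 27:
  5^(-1) mod 27 = 11
  x ≡ 11 × 12 ≡ 132 ≡ 24 (mod 27)
Verification: 5 × 24 = 120 = 4 × 27 + 12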